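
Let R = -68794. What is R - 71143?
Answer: -139937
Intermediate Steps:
R - 71143 = -68794 - 71143 = -139937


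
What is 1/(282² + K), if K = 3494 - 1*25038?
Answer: 1/57980 ≈ 1.7247e-5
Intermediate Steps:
K = -21544 (K = 3494 - 25038 = -21544)
1/(282² + K) = 1/(282² - 21544) = 1/(79524 - 21544) = 1/57980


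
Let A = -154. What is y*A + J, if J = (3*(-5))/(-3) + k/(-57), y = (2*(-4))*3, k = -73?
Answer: 211030/57 ≈ 3702.3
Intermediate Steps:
y = -24 (y = -8*3 = -24)
J = 358/57 (J = (3*(-5))/(-3) - 73/(-57) = -15*(-⅓) - 73*(-1/57) = 5 + 73/57 = 358/57 ≈ 6.2807)
y*A + J = -24*(-154) + 358/57 = 3696 + 358/57 = 211030/57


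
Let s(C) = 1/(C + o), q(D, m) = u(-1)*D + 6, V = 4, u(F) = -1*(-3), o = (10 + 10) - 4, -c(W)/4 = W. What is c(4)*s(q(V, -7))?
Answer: -8/17 ≈ -0.47059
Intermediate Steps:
c(W) = -4*W
o = 16 (o = 20 - 4 = 16)
u(F) = 3
q(D, m) = 6 + 3*D (q(D, m) = 3*D + 6 = 6 + 3*D)
s(C) = 1/(16 + C) (s(C) = 1/(C + 16) = 1/(16 + C))
c(4)*s(q(V, -7)) = (-4*4)/(16 + (6 + 3*4)) = -16/(16 + (6 + 12)) = -16/(16 + 18) = -16/34 = -16*1/34 = -8/17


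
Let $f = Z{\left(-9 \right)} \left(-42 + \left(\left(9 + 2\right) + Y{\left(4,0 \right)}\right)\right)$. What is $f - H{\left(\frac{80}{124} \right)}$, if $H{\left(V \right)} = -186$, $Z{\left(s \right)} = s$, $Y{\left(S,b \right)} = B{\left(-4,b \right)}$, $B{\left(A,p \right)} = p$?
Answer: $465$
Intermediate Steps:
$Y{\left(S,b \right)} = b$
$f = 279$ ($f = - 9 \left(-42 + \left(\left(9 + 2\right) + 0\right)\right) = - 9 \left(-42 + \left(11 + 0\right)\right) = - 9 \left(-42 + 11\right) = \left(-9\right) \left(-31\right) = 279$)
$f - H{\left(\frac{80}{124} \right)} = 279 - -186 = 279 + 186 = 465$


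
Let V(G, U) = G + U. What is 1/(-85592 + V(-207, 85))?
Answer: -1/85714 ≈ -1.1667e-5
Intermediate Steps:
1/(-85592 + V(-207, 85)) = 1/(-85592 + (-207 + 85)) = 1/(-85592 - 122) = 1/(-85714) = -1/85714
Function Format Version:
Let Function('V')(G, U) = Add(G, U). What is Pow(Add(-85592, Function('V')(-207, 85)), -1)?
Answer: Rational(-1, 85714) ≈ -1.1667e-5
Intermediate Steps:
Pow(Add(-85592, Function('V')(-207, 85)), -1) = Pow(Add(-85592, Add(-207, 85)), -1) = Pow(Add(-85592, -122), -1) = Pow(-85714, -1) = Rational(-1, 85714)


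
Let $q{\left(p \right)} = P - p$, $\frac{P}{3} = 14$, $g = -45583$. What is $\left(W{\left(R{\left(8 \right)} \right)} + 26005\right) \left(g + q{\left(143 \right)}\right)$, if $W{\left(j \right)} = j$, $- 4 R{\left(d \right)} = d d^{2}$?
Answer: $-1182164868$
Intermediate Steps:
$R{\left(d \right)} = - \frac{d^{3}}{4}$ ($R{\left(d \right)} = - \frac{d d^{2}}{4} = - \frac{d^{3}}{4}$)
$P = 42$ ($P = 3 \cdot 14 = 42$)
$q{\left(p \right)} = 42 - p$
$\left(W{\left(R{\left(8 \right)} \right)} + 26005\right) \left(g + q{\left(143 \right)}\right) = \left(- \frac{8^{3}}{4} + 26005\right) \left(-45583 + \left(42 - 143\right)\right) = \left(\left(- \frac{1}{4}\right) 512 + 26005\right) \left(-45583 + \left(42 - 143\right)\right) = \left(-128 + 26005\right) \left(-45583 - 101\right) = 25877 \left(-45684\right) = -1182164868$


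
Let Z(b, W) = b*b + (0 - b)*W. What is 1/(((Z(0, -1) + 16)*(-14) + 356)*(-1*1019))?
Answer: -1/134508 ≈ -7.4345e-6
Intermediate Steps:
Z(b, W) = b² - W*b (Z(b, W) = b² + (-b)*W = b² - W*b)
1/(((Z(0, -1) + 16)*(-14) + 356)*(-1*1019)) = 1/(((0*(0 - 1*(-1)) + 16)*(-14) + 356)*(-1*1019)) = 1/(((0*(0 + 1) + 16)*(-14) + 356)*(-1019)) = 1/(((0*1 + 16)*(-14) + 356)*(-1019)) = 1/(((0 + 16)*(-14) + 356)*(-1019)) = 1/((16*(-14) + 356)*(-1019)) = 1/((-224 + 356)*(-1019)) = 1/(132*(-1019)) = 1/(-134508) = -1/134508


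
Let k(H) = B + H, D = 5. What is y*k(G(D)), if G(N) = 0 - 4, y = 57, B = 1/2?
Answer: -399/2 ≈ -199.50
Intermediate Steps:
B = ½ (B = 1*(½) = ½ ≈ 0.50000)
G(N) = -4
k(H) = ½ + H
y*k(G(D)) = 57*(½ - 4) = 57*(-7/2) = -399/2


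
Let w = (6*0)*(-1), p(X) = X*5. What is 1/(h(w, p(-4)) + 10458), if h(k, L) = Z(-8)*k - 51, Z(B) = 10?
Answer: 1/10407 ≈ 9.6089e-5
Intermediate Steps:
p(X) = 5*X
w = 0 (w = 0*(-1) = 0)
h(k, L) = -51 + 10*k (h(k, L) = 10*k - 51 = -51 + 10*k)
1/(h(w, p(-4)) + 10458) = 1/((-51 + 10*0) + 10458) = 1/((-51 + 0) + 10458) = 1/(-51 + 10458) = 1/10407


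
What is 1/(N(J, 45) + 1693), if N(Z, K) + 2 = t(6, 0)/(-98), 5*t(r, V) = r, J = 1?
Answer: 245/414292 ≈ 0.00059137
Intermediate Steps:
t(r, V) = r/5
N(Z, K) = -493/245 (N(Z, K) = -2 + ((⅕)*6)/(-98) = -2 + (6/5)*(-1/98) = -2 - 3/245 = -493/245)
1/(N(J, 45) + 1693) = 1/(-493/245 + 1693) = 1/(414292/245) = 245/414292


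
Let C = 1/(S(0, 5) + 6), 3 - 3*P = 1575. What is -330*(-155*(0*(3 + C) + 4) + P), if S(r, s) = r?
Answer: 377520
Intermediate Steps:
P = -524 (P = 1 - ⅓*1575 = 1 - 525 = -524)
C = ⅙ (C = 1/(0 + 6) = 1/6 = ⅙ ≈ 0.16667)
-330*(-155*(0*(3 + C) + 4) + P) = -330*(-155*(0*(3 + ⅙) + 4) - 524) = -330*(-155*(0*(19/6) + 4) - 524) = -330*(-155*(0 + 4) - 524) = -330*(-155*4 - 524) = -330*(-620 - 524) = -330*(-1144) = 377520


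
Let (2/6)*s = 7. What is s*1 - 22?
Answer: -1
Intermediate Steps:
s = 21 (s = 3*7 = 21)
s*1 - 22 = 21*1 - 22 = 21 - 22 = -1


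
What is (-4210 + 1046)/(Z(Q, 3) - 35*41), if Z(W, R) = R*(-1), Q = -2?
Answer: 1582/719 ≈ 2.2003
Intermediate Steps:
Z(W, R) = -R
(-4210 + 1046)/(Z(Q, 3) - 35*41) = (-4210 + 1046)/(-1*3 - 35*41) = -3164/(-3 - 1435) = -3164/(-1438) = -3164*(-1/1438) = 1582/719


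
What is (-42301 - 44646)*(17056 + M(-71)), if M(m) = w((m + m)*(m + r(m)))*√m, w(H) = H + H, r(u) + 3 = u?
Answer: -1482968032 - 3580477460*I*√71 ≈ -1.483e+9 - 3.017e+10*I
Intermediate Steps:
r(u) = -3 + u
w(H) = 2*H
M(m) = 4*m^(3/2)*(-3 + 2*m) (M(m) = (2*((m + m)*(m + (-3 + m))))*√m = (2*((2*m)*(-3 + 2*m)))*√m = (2*(2*m*(-3 + 2*m)))*√m = (4*m*(-3 + 2*m))*√m = 4*m^(3/2)*(-3 + 2*m))
(-42301 - 44646)*(17056 + M(-71)) = (-42301 - 44646)*(17056 + (-71)^(3/2)*(-12 + 8*(-71))) = -86947*(17056 + (-71*I*√71)*(-12 - 568)) = -86947*(17056 - 71*I*√71*(-580)) = -86947*(17056 + 41180*I*√71) = -1482968032 - 3580477460*I*√71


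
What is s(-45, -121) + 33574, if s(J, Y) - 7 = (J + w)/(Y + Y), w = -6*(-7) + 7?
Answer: 4063299/121 ≈ 33581.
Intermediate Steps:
w = 49 (w = 42 + 7 = 49)
s(J, Y) = 7 + (49 + J)/(2*Y) (s(J, Y) = 7 + (J + 49)/(Y + Y) = 7 + (49 + J)/((2*Y)) = 7 + (49 + J)*(1/(2*Y)) = 7 + (49 + J)/(2*Y))
s(-45, -121) + 33574 = (½)*(49 - 45 + 14*(-121))/(-121) + 33574 = (½)*(-1/121)*(49 - 45 - 1694) + 33574 = (½)*(-1/121)*(-1690) + 33574 = 845/121 + 33574 = 4063299/121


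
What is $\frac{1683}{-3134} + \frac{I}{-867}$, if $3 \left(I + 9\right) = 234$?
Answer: $- \frac{558469}{905726} \approx -0.6166$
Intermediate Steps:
$I = 69$ ($I = -9 + \frac{1}{3} \cdot 234 = -9 + 78 = 69$)
$\frac{1683}{-3134} + \frac{I}{-867} = \frac{1683}{-3134} + \frac{69}{-867} = 1683 \left(- \frac{1}{3134}\right) + 69 \left(- \frac{1}{867}\right) = - \frac{1683}{3134} - \frac{23}{289} = - \frac{558469}{905726}$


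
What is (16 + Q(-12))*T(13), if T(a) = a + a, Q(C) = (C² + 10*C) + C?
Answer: 728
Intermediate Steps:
Q(C) = C² + 11*C
T(a) = 2*a
(16 + Q(-12))*T(13) = (16 - 12*(11 - 12))*(2*13) = (16 - 12*(-1))*26 = (16 + 12)*26 = 28*26 = 728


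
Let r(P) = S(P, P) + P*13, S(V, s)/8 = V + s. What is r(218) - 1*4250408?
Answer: -4244086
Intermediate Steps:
S(V, s) = 8*V + 8*s (S(V, s) = 8*(V + s) = 8*V + 8*s)
r(P) = 29*P (r(P) = (8*P + 8*P) + P*13 = 16*P + 13*P = 29*P)
r(218) - 1*4250408 = 29*218 - 1*4250408 = 6322 - 4250408 = -4244086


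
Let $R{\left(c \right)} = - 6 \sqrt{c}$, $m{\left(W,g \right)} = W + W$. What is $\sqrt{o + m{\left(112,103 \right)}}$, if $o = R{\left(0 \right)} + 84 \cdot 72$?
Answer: $56 \sqrt{2} \approx 79.196$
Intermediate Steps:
$m{\left(W,g \right)} = 2 W$
$o = 6048$ ($o = - 6 \sqrt{0} + 84 \cdot 72 = \left(-6\right) 0 + 6048 = 0 + 6048 = 6048$)
$\sqrt{o + m{\left(112,103 \right)}} = \sqrt{6048 + 2 \cdot 112} = \sqrt{6048 + 224} = \sqrt{6272} = 56 \sqrt{2}$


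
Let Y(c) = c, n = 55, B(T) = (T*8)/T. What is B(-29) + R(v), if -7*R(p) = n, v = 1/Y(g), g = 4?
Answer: ⅐ ≈ 0.14286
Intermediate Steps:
B(T) = 8 (B(T) = (8*T)/T = 8)
v = ¼ (v = 1/4 = ¼ ≈ 0.25000)
R(p) = -55/7 (R(p) = -⅐*55 = -55/7)
B(-29) + R(v) = 8 - 55/7 = ⅐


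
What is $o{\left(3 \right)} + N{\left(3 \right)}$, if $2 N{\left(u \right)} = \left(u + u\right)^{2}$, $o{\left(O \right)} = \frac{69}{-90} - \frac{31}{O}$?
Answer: $\frac{69}{10} \approx 6.9$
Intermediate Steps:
$o{\left(O \right)} = - \frac{23}{30} - \frac{31}{O}$ ($o{\left(O \right)} = 69 \left(- \frac{1}{90}\right) - \frac{31}{O} = - \frac{23}{30} - \frac{31}{O}$)
$N{\left(u \right)} = 2 u^{2}$ ($N{\left(u \right)} = \frac{\left(u + u\right)^{2}}{2} = \frac{\left(2 u\right)^{2}}{2} = \frac{4 u^{2}}{2} = 2 u^{2}$)
$o{\left(3 \right)} + N{\left(3 \right)} = \left(- \frac{23}{30} - \frac{31}{3}\right) + 2 \cdot 3^{2} = \left(- \frac{23}{30} - \frac{31}{3}\right) + 2 \cdot 9 = \left(- \frac{23}{30} - \frac{31}{3}\right) + 18 = - \frac{111}{10} + 18 = \frac{69}{10}$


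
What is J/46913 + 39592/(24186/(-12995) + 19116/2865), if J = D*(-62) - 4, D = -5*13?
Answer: 2305073783415586/280101150363 ≈ 8229.4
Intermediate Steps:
D = -65
J = 4026 (J = -65*(-62) - 4 = 4030 - 4 = 4026)
J/46913 + 39592/(24186/(-12995) + 19116/2865) = 4026/46913 + 39592/(24186/(-12995) + 19116/2865) = 4026*(1/46913) + 39592/(24186*(-1/12995) + 19116*(1/2865)) = 4026/46913 + 39592/(-24186/12995 + 6372/955) = 4026/46913 + 39592/(11941302/2482045) = 4026/46913 + 39592*(2482045/11941302) = 4026/46913 + 49134562820/5970651 = 2305073783415586/280101150363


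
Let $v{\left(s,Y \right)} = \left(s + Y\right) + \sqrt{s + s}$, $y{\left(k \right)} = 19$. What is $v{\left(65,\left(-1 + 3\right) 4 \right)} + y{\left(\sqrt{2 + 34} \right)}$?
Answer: $92 + \sqrt{130} \approx 103.4$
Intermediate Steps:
$v{\left(s,Y \right)} = Y + s + \sqrt{2} \sqrt{s}$ ($v{\left(s,Y \right)} = \left(Y + s\right) + \sqrt{2 s} = \left(Y + s\right) + \sqrt{2} \sqrt{s} = Y + s + \sqrt{2} \sqrt{s}$)
$v{\left(65,\left(-1 + 3\right) 4 \right)} + y{\left(\sqrt{2 + 34} \right)} = \left(\left(-1 + 3\right) 4 + 65 + \sqrt{2} \sqrt{65}\right) + 19 = \left(2 \cdot 4 + 65 + \sqrt{130}\right) + 19 = \left(8 + 65 + \sqrt{130}\right) + 19 = \left(73 + \sqrt{130}\right) + 19 = 92 + \sqrt{130}$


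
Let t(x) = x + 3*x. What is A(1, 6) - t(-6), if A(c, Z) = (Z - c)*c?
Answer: 29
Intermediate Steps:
t(x) = 4*x
A(c, Z) = c*(Z - c)
A(1, 6) - t(-6) = 1*(6 - 1*1) - 4*(-6) = 1*(6 - 1) - 1*(-24) = 1*5 + 24 = 5 + 24 = 29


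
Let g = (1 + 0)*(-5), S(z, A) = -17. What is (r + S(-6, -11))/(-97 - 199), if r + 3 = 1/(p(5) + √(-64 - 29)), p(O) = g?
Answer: 2365/34928 + I*√93/34928 ≈ 0.067711 + 0.0002761*I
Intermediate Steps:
g = -5 (g = 1*(-5) = -5)
p(O) = -5
r = -3 + 1/(-5 + I*√93) (r = -3 + 1/(-5 + √(-64 - 29)) = -3 + 1/(-5 + √(-93)) = -3 + 1/(-5 + I*√93) ≈ -3.0424 - 0.081726*I)
(r + S(-6, -11))/(-97 - 199) = ((-359/118 - I*√93/118) - 17)/(-97 - 199) = (-2365/118 - I*√93/118)/(-296) = (-2365/118 - I*√93/118)*(-1/296) = 2365/34928 + I*√93/34928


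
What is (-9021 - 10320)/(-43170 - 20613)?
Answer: 2149/7087 ≈ 0.30323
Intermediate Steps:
(-9021 - 10320)/(-43170 - 20613) = -19341/(-63783) = -19341*(-1/63783) = 2149/7087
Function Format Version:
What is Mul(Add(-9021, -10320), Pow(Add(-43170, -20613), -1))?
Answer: Rational(2149, 7087) ≈ 0.30323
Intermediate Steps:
Mul(Add(-9021, -10320), Pow(Add(-43170, -20613), -1)) = Mul(-19341, Pow(-63783, -1)) = Mul(-19341, Rational(-1, 63783)) = Rational(2149, 7087)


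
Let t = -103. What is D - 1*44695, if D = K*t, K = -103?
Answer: -34086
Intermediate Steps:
D = 10609 (D = -103*(-103) = 10609)
D - 1*44695 = 10609 - 1*44695 = 10609 - 44695 = -34086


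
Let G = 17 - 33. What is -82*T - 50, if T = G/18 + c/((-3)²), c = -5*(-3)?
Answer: -1024/9 ≈ -113.78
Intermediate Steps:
G = -16
c = 15
T = 7/9 (T = -16/18 + 15/((-3)²) = -16*1/18 + 15/9 = -8/9 + 15*(⅑) = -8/9 + 5/3 = 7/9 ≈ 0.77778)
-82*T - 50 = -82*7/9 - 50 = -574/9 - 50 = -1024/9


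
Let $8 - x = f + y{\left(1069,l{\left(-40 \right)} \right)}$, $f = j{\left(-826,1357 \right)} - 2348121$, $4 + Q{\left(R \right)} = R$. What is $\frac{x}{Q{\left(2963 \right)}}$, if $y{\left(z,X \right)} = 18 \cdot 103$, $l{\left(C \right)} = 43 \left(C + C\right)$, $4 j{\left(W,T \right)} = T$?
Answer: $\frac{9383743}{11836} \approx 792.81$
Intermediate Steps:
$j{\left(W,T \right)} = \frac{T}{4}$
$l{\left(C \right)} = 86 C$ ($l{\left(C \right)} = 43 \cdot 2 C = 86 C$)
$Q{\left(R \right)} = -4 + R$
$f = - \frac{9391127}{4}$ ($f = \frac{1}{4} \cdot 1357 - 2348121 = \frac{1357}{4} - 2348121 = - \frac{9391127}{4} \approx -2.3478 \cdot 10^{6}$)
$y{\left(z,X \right)} = 1854$
$x = \frac{9383743}{4}$ ($x = 8 - \left(- \frac{9391127}{4} + 1854\right) = 8 - - \frac{9383711}{4} = 8 + \frac{9383711}{4} = \frac{9383743}{4} \approx 2.3459 \cdot 10^{6}$)
$\frac{x}{Q{\left(2963 \right)}} = \frac{9383743}{4 \left(-4 + 2963\right)} = \frac{9383743}{4 \cdot 2959} = \frac{9383743}{4} \cdot \frac{1}{2959} = \frac{9383743}{11836}$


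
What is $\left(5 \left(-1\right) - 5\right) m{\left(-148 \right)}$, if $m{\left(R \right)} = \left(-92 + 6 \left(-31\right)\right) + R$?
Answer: $4260$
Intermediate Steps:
$m{\left(R \right)} = -278 + R$ ($m{\left(R \right)} = \left(-92 - 186\right) + R = -278 + R$)
$\left(5 \left(-1\right) - 5\right) m{\left(-148 \right)} = \left(5 \left(-1\right) - 5\right) \left(-278 - 148\right) = \left(-5 - 5\right) \left(-426\right) = \left(-10\right) \left(-426\right) = 4260$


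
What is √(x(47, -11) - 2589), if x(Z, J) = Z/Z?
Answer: 2*I*√647 ≈ 50.872*I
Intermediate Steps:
x(Z, J) = 1
√(x(47, -11) - 2589) = √(1 - 2589) = √(-2588) = 2*I*√647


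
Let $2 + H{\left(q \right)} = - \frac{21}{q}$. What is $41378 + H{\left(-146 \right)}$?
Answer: $\frac{6040917}{146} \approx 41376.0$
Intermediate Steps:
$H{\left(q \right)} = -2 - \frac{21}{q}$
$41378 + H{\left(-146 \right)} = 41378 - \left(2 + \frac{21}{-146}\right) = 41378 - \frac{271}{146} = \frac{6040917}{146}$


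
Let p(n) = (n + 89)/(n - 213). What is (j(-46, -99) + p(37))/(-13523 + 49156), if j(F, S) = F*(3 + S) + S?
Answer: 379833/3135704 ≈ 0.12113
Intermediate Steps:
p(n) = (89 + n)/(-213 + n)
j(F, S) = S + F*(3 + S)
(j(-46, -99) + p(37))/(-13523 + 49156) = ((-99 + 3*(-46) - 46*(-99)) + (89 + 37)/(-213 + 37))/(-13523 + 49156) = ((-99 - 138 + 4554) + 126/(-176))/35633 = (4317 - 1/176*126)*(1/35633) = (4317 - 63/88)*(1/35633) = (379833/88)*(1/35633) = 379833/3135704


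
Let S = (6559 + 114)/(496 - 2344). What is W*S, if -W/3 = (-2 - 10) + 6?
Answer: -20019/308 ≈ -64.997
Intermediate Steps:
S = -6673/1848 (S = 6673/(-1848) = 6673*(-1/1848) = -6673/1848 ≈ -3.6109)
W = 18 (W = -3*((-2 - 10) + 6) = -3*(-12 + 6) = -3*(-6) = 18)
W*S = 18*(-6673/1848) = -20019/308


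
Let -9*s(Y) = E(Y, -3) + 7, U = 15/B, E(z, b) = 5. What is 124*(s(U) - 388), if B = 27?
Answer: -144832/3 ≈ -48277.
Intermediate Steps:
U = 5/9 (U = 15/27 = 15*(1/27) = 5/9 ≈ 0.55556)
s(Y) = -4/3 (s(Y) = -(5 + 7)/9 = -⅑*12 = -4/3)
124*(s(U) - 388) = 124*(-4/3 - 388) = 124*(-1168/3) = -144832/3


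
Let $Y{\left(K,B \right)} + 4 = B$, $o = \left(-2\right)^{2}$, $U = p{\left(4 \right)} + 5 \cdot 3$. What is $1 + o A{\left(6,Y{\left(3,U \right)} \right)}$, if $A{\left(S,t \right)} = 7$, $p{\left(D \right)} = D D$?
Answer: $29$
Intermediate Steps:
$p{\left(D \right)} = D^{2}$
$U = 31$ ($U = 4^{2} + 5 \cdot 3 = 16 + 15 = 31$)
$o = 4$
$Y{\left(K,B \right)} = -4 + B$
$1 + o A{\left(6,Y{\left(3,U \right)} \right)} = 1 + 4 \cdot 7 = 1 + 28 = 29$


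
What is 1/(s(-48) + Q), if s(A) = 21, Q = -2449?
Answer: -1/2428 ≈ -0.00041186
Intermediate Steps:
1/(s(-48) + Q) = 1/(21 - 2449) = 1/(-2428) = -1/2428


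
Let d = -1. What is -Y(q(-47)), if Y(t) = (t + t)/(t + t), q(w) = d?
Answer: -1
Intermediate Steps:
q(w) = -1
Y(t) = 1 (Y(t) = (2*t)/((2*t)) = (2*t)*(1/(2*t)) = 1)
-Y(q(-47)) = -1*1 = -1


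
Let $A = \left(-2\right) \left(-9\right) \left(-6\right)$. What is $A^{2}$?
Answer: $11664$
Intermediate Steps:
$A = -108$ ($A = 18 \left(-6\right) = -108$)
$A^{2} = \left(-108\right)^{2} = 11664$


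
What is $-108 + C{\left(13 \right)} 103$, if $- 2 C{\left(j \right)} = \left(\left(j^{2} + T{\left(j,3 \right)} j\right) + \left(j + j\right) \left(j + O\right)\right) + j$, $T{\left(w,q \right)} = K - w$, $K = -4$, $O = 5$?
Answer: $- \frac{44403}{2} \approx -22202.0$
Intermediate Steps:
$T{\left(w,q \right)} = -4 - w$
$C{\left(j \right)} = - \frac{j}{2} - \frac{j^{2}}{2} - j \left(5 + j\right) - \frac{j \left(-4 - j\right)}{2}$ ($C{\left(j \right)} = - \frac{\left(\left(j^{2} + \left(-4 - j\right) j\right) + \left(j + j\right) \left(j + 5\right)\right) + j}{2} = - \frac{\left(\left(j^{2} + j \left(-4 - j\right)\right) + 2 j \left(5 + j\right)\right) + j}{2} = - \frac{\left(j^{2} + j \left(-4 - j\right) + 2 j \left(5 + j\right)\right) + j}{2} = - \frac{j + j^{2} + j \left(-4 - j\right) + 2 j \left(5 + j\right)}{2} = - \frac{j}{2} - \frac{j^{2}}{2} - j \left(5 + j\right) - \frac{j \left(-4 - j\right)}{2}$)
$-108 + C{\left(13 \right)} 103 = -108 + \left(- \frac{1}{2}\right) 13 \left(7 + 2 \cdot 13\right) 103 = -108 + \left(- \frac{1}{2}\right) 13 \left(7 + 26\right) 103 = -108 + \left(- \frac{1}{2}\right) 13 \cdot 33 \cdot 103 = -108 - \frac{44187}{2} = - \frac{44403}{2}$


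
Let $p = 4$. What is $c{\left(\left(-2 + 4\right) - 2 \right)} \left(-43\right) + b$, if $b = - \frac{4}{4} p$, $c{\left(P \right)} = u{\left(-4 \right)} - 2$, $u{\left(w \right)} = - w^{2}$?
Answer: $770$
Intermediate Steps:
$c{\left(P \right)} = -18$ ($c{\left(P \right)} = - \left(-4\right)^{2} - 2 = \left(-1\right) 16 - 2 = -16 - 2 = -18$)
$b = -4$ ($b = - \frac{4}{4} \cdot 4 = \left(-4\right) \frac{1}{4} \cdot 4 = \left(-1\right) 4 = -4$)
$c{\left(\left(-2 + 4\right) - 2 \right)} \left(-43\right) + b = \left(-18\right) \left(-43\right) - 4 = 774 - 4 = 770$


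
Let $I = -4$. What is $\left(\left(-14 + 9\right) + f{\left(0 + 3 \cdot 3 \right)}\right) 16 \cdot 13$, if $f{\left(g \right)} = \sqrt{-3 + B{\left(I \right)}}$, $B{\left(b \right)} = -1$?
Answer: $-1040 + 416 i \approx -1040.0 + 416.0 i$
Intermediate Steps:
$f{\left(g \right)} = 2 i$ ($f{\left(g \right)} = \sqrt{-3 - 1} = \sqrt{-4} = 2 i$)
$\left(\left(-14 + 9\right) + f{\left(0 + 3 \cdot 3 \right)}\right) 16 \cdot 13 = \left(\left(-14 + 9\right) + 2 i\right) 16 \cdot 13 = \left(-5 + 2 i\right) 16 \cdot 13 = \left(-80 + 32 i\right) 13 = -1040 + 416 i$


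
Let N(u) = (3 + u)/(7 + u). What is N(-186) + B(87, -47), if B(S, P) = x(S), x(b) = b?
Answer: 15756/179 ≈ 88.022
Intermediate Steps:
N(u) = (3 + u)/(7 + u)
B(S, P) = S
N(-186) + B(87, -47) = (3 - 186)/(7 - 186) + 87 = -183/(-179) + 87 = -1/179*(-183) + 87 = 183/179 + 87 = 15756/179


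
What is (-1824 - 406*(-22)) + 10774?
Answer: 17882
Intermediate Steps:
(-1824 - 406*(-22)) + 10774 = (-1824 + 8932) + 10774 = 7108 + 10774 = 17882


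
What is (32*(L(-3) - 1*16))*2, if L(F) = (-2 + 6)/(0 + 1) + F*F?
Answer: -192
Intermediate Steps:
L(F) = 4 + F² (L(F) = 4/1 + F² = 4*1 + F² = 4 + F²)
(32*(L(-3) - 1*16))*2 = (32*((4 + (-3)²) - 1*16))*2 = (32*((4 + 9) - 16))*2 = (32*(13 - 16))*2 = (32*(-3))*2 = -96*2 = -192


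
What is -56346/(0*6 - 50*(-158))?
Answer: -28173/3950 ≈ -7.1324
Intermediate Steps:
-56346/(0*6 - 50*(-158)) = -56346/(0 + 7900) = -56346/7900 = -56346*1/7900 = -28173/3950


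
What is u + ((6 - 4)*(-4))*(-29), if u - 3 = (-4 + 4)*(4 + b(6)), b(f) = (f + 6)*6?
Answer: 235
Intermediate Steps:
b(f) = 36 + 6*f (b(f) = (6 + f)*6 = 36 + 6*f)
u = 3 (u = 3 + (-4 + 4)*(4 + (36 + 6*6)) = 3 + 0*(4 + (36 + 36)) = 3 + 0*(4 + 72) = 3 + 0*76 = 3 + 0 = 3)
u + ((6 - 4)*(-4))*(-29) = 3 + ((6 - 4)*(-4))*(-29) = 3 + (2*(-4))*(-29) = 3 - 8*(-29) = 3 + 232 = 235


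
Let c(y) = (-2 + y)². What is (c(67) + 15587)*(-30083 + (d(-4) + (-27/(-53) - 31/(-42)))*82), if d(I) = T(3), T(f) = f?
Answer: -218557557296/371 ≈ -5.8910e+8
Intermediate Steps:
d(I) = 3
(c(67) + 15587)*(-30083 + (d(-4) + (-27/(-53) - 31/(-42)))*82) = ((-2 + 67)² + 15587)*(-30083 + (3 + (-27/(-53) - 31/(-42)))*82) = (65² + 15587)*(-30083 + (3 + (-27*(-1/53) - 31*(-1/42)))*82) = (4225 + 15587)*(-30083 + (3 + (27/53 + 31/42))*82) = 19812*(-30083 + (3 + 2777/2226)*82) = 19812*(-30083 + (9455/2226)*82) = 19812*(-30083 + 387655/1113) = 19812*(-33094724/1113) = -218557557296/371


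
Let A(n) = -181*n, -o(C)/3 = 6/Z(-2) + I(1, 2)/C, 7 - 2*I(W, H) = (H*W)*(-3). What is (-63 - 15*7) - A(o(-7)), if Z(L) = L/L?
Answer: -40905/14 ≈ -2921.8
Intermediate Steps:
Z(L) = 1
I(W, H) = 7/2 + 3*H*W/2 (I(W, H) = 7/2 - H*W*(-3)/2 = 7/2 - (-3)*H*W/2 = 7/2 + 3*H*W/2)
o(C) = -18 - 39/(2*C) (o(C) = -3*(6/1 + (7/2 + (3/2)*2*1)/C) = -3*(6*1 + (7/2 + 3)/C) = -3*(6 + 13/(2*C)) = -18 - 39/(2*C))
(-63 - 15*7) - A(o(-7)) = (-63 - 15*7) - (-181)*(-18 - 39/2/(-7)) = (-63 - 105) - (-181)*(-18 - 39/2*(-1/7)) = -168 - (-181)*(-18 + 39/14) = -168 - (-181)*(-213)/14 = -168 - 1*38553/14 = -168 - 38553/14 = -40905/14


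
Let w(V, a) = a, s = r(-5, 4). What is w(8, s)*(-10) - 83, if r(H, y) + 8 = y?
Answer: -43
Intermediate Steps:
r(H, y) = -8 + y
s = -4 (s = -8 + 4 = -4)
w(8, s)*(-10) - 83 = -4*(-10) - 83 = 40 - 83 = -43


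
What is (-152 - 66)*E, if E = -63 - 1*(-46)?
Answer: 3706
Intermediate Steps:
E = -17 (E = -63 + 46 = -17)
(-152 - 66)*E = (-152 - 66)*(-17) = -218*(-17) = 3706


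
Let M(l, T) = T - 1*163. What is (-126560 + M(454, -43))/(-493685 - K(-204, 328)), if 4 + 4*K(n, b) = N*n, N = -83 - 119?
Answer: 63383/251993 ≈ 0.25153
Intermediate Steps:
M(l, T) = -163 + T (M(l, T) = T - 163 = -163 + T)
N = -202
K(n, b) = -1 - 101*n/2 (K(n, b) = -1 + (-202*n)/4 = -1 - 101*n/2)
(-126560 + M(454, -43))/(-493685 - K(-204, 328)) = (-126560 + (-163 - 43))/(-493685 - (-1 - 101/2*(-204))) = (-126560 - 206)/(-493685 - (-1 + 10302)) = -126766/(-493685 - 1*10301) = -126766/(-493685 - 10301) = -126766/(-503986) = -126766*(-1/503986) = 63383/251993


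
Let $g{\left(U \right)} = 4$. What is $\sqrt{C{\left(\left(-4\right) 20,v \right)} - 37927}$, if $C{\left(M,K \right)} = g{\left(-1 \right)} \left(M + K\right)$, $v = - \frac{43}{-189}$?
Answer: $\frac{i \sqrt{151798731}}{63} \approx 195.57 i$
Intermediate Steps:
$v = \frac{43}{189}$ ($v = \left(-43\right) \left(- \frac{1}{189}\right) = \frac{43}{189} \approx 0.22751$)
$C{\left(M,K \right)} = 4 K + 4 M$ ($C{\left(M,K \right)} = 4 \left(M + K\right) = 4 \left(K + M\right) = 4 K + 4 M$)
$\sqrt{C{\left(\left(-4\right) 20,v \right)} - 37927} = \sqrt{\left(4 \cdot \frac{43}{189} + 4 \left(\left(-4\right) 20\right)\right) - 37927} = \sqrt{\left(\frac{172}{189} + 4 \left(-80\right)\right) - 37927} = \sqrt{\left(\frac{172}{189} - 320\right) - 37927} = \sqrt{- \frac{60308}{189} - 37927} = \sqrt{- \frac{7228511}{189}} = \frac{i \sqrt{151798731}}{63}$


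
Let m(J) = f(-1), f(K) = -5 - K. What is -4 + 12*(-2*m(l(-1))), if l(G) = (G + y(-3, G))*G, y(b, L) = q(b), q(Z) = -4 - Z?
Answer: 92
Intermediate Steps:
y(b, L) = -4 - b
l(G) = G*(-1 + G) (l(G) = (G + (-4 - 1*(-3)))*G = (G + (-4 + 3))*G = (G - 1)*G = (-1 + G)*G = G*(-1 + G))
m(J) = -4 (m(J) = -5 - 1*(-1) = -5 + 1 = -4)
-4 + 12*(-2*m(l(-1))) = -4 + 12*(-2*(-4)) = -4 + 12*8 = -4 + 96 = 92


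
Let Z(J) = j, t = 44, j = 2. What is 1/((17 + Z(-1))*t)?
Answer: 1/836 ≈ 0.0011962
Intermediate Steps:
Z(J) = 2
1/((17 + Z(-1))*t) = 1/((17 + 2)*44) = 1/(19*44) = 1/836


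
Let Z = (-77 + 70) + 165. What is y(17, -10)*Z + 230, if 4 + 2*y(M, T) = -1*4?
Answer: -402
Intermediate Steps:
y(M, T) = -4 (y(M, T) = -2 + (-1*4)/2 = -2 + (½)*(-4) = -2 - 2 = -4)
Z = 158 (Z = -7 + 165 = 158)
y(17, -10)*Z + 230 = -4*158 + 230 = -632 + 230 = -402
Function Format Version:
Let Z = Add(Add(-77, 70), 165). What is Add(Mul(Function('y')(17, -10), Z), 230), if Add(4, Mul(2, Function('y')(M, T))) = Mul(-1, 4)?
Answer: -402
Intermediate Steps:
Function('y')(M, T) = -4 (Function('y')(M, T) = Add(-2, Mul(Rational(1, 2), Mul(-1, 4))) = Add(-2, Mul(Rational(1, 2), -4)) = Add(-2, -2) = -4)
Z = 158 (Z = Add(-7, 165) = 158)
Add(Mul(Function('y')(17, -10), Z), 230) = Add(Mul(-4, 158), 230) = Add(-632, 230) = -402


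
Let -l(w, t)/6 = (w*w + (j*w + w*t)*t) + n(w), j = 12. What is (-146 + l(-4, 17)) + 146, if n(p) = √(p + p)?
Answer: 11736 - 12*I*√2 ≈ 11736.0 - 16.971*I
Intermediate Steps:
n(p) = √2*√p (n(p) = √(2*p) = √2*√p)
l(w, t) = -6*w² - 6*t*(12*w + t*w) - 6*√2*√w (l(w, t) = -6*((w*w + (12*w + w*t)*t) + √2*√w) = -6*((w² + (12*w + t*w)*t) + √2*√w) = -6*((w² + t*(12*w + t*w)) + √2*√w) = -6*(w² + t*(12*w + t*w) + √2*√w) = -6*w² - 6*t*(12*w + t*w) - 6*√2*√w)
(-146 + l(-4, 17)) + 146 = (-146 + (-6*(-4)² - 72*17*(-4) - 6*(-4)*17² - 6*√2*√(-4))) + 146 = (-146 + (-6*16 + 4896 - 6*(-4)*289 - 6*√2*2*I)) + 146 = (-146 + (-96 + 4896 + 6936 - 12*I*√2)) + 146 = (-146 + (11736 - 12*I*√2)) + 146 = (11590 - 12*I*√2) + 146 = 11736 - 12*I*√2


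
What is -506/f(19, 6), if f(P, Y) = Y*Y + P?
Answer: -46/5 ≈ -9.2000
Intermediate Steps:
f(P, Y) = P + Y**2 (f(P, Y) = Y**2 + P = P + Y**2)
-506/f(19, 6) = -506/(19 + 6**2) = -506/(19 + 36) = -506/55 = -506*1/55 = -46/5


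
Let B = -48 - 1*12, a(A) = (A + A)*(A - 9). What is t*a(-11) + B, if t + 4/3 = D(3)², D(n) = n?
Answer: 9940/3 ≈ 3313.3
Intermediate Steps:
a(A) = 2*A*(-9 + A) (a(A) = (2*A)*(-9 + A) = 2*A*(-9 + A))
t = 23/3 (t = -4/3 + 3² = -4/3 + 9 = 23/3 ≈ 7.6667)
B = -60 (B = -48 - 12 = -60)
t*a(-11) + B = 23*(2*(-11)*(-9 - 11))/3 - 60 = 23*(2*(-11)*(-20))/3 - 60 = (23/3)*440 - 60 = 10120/3 - 60 = 9940/3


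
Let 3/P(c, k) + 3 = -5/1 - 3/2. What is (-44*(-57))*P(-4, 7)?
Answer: -792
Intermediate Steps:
P(c, k) = -6/19 (P(c, k) = 3/(-3 + (-5/1 - 3/2)) = 3/(-3 + (-5*1 - 3*½)) = 3/(-3 + (-5 - 3/2)) = 3/(-3 - 13/2) = 3/(-19/2) = 3*(-2/19) = -6/19)
(-44*(-57))*P(-4, 7) = -44*(-57)*(-6/19) = 2508*(-6/19) = -792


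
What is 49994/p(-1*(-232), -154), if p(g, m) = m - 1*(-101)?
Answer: -49994/53 ≈ -943.28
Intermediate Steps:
p(g, m) = 101 + m (p(g, m) = m + 101 = 101 + m)
49994/p(-1*(-232), -154) = 49994/(101 - 154) = 49994/(-53) = 49994*(-1/53) = -49994/53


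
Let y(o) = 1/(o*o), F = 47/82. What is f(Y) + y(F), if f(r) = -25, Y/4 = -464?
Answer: -48501/2209 ≈ -21.956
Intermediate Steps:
Y = -1856 (Y = 4*(-464) = -1856)
F = 47/82 (F = 47*(1/82) = 47/82 ≈ 0.57317)
y(o) = o⁻² (y(o) = 1/(o²) = o⁻²)
f(Y) + y(F) = -25 + (47/82)⁻² = -25 + 6724/2209 = -48501/2209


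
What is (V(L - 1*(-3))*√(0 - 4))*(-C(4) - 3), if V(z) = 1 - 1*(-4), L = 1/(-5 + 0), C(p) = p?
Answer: -70*I ≈ -70.0*I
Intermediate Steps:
L = -⅕ (L = 1/(-5) = -⅕ ≈ -0.20000)
V(z) = 5 (V(z) = 1 + 4 = 5)
(V(L - 1*(-3))*√(0 - 4))*(-C(4) - 3) = (5*√(0 - 4))*(-1*4 - 3) = (5*√(-4))*(-4 - 3) = (5*(2*I))*(-7) = (10*I)*(-7) = -70*I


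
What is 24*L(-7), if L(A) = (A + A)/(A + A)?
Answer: 24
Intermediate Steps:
L(A) = 1 (L(A) = (2*A)/((2*A)) = (2*A)*(1/(2*A)) = 1)
24*L(-7) = 24*1 = 24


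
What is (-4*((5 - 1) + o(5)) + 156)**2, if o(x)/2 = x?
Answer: 10000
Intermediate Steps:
o(x) = 2*x
(-4*((5 - 1) + o(5)) + 156)**2 = (-4*((5 - 1) + 2*5) + 156)**2 = (-4*(4 + 10) + 156)**2 = (-4*14 + 156)**2 = (-56 + 156)**2 = 100**2 = 10000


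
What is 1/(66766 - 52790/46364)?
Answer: 23182/1547743017 ≈ 1.4978e-5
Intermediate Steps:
1/(66766 - 52790/46364) = 1/(66766 - 52790*1/46364) = 1/(66766 - 26395/23182) = 1/(1547743017/23182) = 23182/1547743017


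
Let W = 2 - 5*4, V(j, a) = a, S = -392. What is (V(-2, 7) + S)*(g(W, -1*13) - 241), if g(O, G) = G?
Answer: 97790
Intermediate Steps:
W = -18 (W = 2 - 20 = -18)
(V(-2, 7) + S)*(g(W, -1*13) - 241) = (7 - 392)*(-1*13 - 241) = -385*(-13 - 241) = -385*(-254) = 97790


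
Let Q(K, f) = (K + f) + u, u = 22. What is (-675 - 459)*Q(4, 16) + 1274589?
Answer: 1226961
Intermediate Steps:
Q(K, f) = 22 + K + f (Q(K, f) = (K + f) + 22 = 22 + K + f)
(-675 - 459)*Q(4, 16) + 1274589 = (-675 - 459)*(22 + 4 + 16) + 1274589 = -1134*42 + 1274589 = -47628 + 1274589 = 1226961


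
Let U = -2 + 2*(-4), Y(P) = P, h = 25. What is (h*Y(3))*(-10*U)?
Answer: 7500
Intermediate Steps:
U = -10 (U = -2 - 8 = -10)
(h*Y(3))*(-10*U) = (25*3)*(-10*(-10)) = 75*(-5*(-20)) = 75*100 = 7500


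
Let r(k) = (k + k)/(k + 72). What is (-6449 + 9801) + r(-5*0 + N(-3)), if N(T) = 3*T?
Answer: 23462/7 ≈ 3351.7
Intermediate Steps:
r(k) = 2*k/(72 + k) (r(k) = (2*k)/(72 + k) = 2*k/(72 + k))
(-6449 + 9801) + r(-5*0 + N(-3)) = (-6449 + 9801) + 2*(-5*0 + 3*(-3))/(72 + (-5*0 + 3*(-3))) = 3352 + 2*(0 - 9)/(72 + (0 - 9)) = 3352 + 2*(-9)/(72 - 9) = 3352 + 2*(-9)/63 = 3352 + 2*(-9)*(1/63) = 3352 - 2/7 = 23462/7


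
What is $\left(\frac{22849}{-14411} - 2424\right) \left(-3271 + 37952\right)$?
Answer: $- \frac{1212278273953}{14411} \approx -8.4122 \cdot 10^{7}$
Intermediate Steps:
$\left(\frac{22849}{-14411} - 2424\right) \left(-3271 + 37952\right) = \left(22849 \left(- \frac{1}{14411}\right) - 2424\right) 34681 = \left(- \frac{22849}{14411} - 2424\right) 34681 = \left(- \frac{34955113}{14411}\right) 34681 = - \frac{1212278273953}{14411}$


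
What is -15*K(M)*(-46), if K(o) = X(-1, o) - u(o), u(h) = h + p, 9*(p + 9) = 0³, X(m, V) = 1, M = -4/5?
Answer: 7452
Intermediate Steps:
M = -⅘ (M = -4*⅕ = -⅘ ≈ -0.80000)
p = -9 (p = -9 + (⅑)*0³ = -9 + (⅑)*0 = -9 + 0 = -9)
u(h) = -9 + h (u(h) = h - 9 = -9 + h)
K(o) = 10 - o (K(o) = 1 - (-9 + o) = 1 + (9 - o) = 10 - o)
-15*K(M)*(-46) = -15*(10 - 1*(-⅘))*(-46) = -15*(10 + ⅘)*(-46) = -15*54/5*(-46) = -162*(-46) = 7452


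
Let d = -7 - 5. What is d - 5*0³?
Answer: -12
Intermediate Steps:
d = -12
d - 5*0³ = -12 - 5*0³ = -12 - 5*0 = -12 + 0 = -12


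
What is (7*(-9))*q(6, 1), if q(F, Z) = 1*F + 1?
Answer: -441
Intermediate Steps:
q(F, Z) = 1 + F (q(F, Z) = F + 1 = 1 + F)
(7*(-9))*q(6, 1) = (7*(-9))*(1 + 6) = -63*7 = -441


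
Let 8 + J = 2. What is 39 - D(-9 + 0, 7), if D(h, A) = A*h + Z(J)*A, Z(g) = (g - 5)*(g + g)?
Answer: -822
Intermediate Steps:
J = -6 (J = -8 + 2 = -6)
Z(g) = 2*g*(-5 + g) (Z(g) = (-5 + g)*(2*g) = 2*g*(-5 + g))
D(h, A) = 132*A + A*h (D(h, A) = A*h + (2*(-6)*(-5 - 6))*A = A*h + (2*(-6)*(-11))*A = A*h + 132*A = 132*A + A*h)
39 - D(-9 + 0, 7) = 39 - 7*(132 + (-9 + 0)) = 39 - 7*(132 - 9) = 39 - 7*123 = 39 - 1*861 = 39 - 861 = -822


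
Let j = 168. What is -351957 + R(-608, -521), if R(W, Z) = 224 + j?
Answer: -351565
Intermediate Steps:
R(W, Z) = 392 (R(W, Z) = 224 + 168 = 392)
-351957 + R(-608, -521) = -351957 + 392 = -351565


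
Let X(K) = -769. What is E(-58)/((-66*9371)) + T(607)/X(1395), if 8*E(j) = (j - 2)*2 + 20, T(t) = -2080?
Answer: 2572920985/951231468 ≈ 2.7048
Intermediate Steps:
E(j) = 2 + j/4 (E(j) = ((j - 2)*2 + 20)/8 = ((-2 + j)*2 + 20)/8 = ((-4 + 2*j) + 20)/8 = (16 + 2*j)/8 = 2 + j/4)
E(-58)/((-66*9371)) + T(607)/X(1395) = (2 + (¼)*(-58))/((-66*9371)) - 2080/(-769) = (2 - 29/2)/(-618486) - 2080*(-1/769) = -25/2*(-1/618486) + 2080/769 = 25/1236972 + 2080/769 = 2572920985/951231468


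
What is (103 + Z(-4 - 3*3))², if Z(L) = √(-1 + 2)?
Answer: 10816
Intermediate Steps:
Z(L) = 1 (Z(L) = √1 = 1)
(103 + Z(-4 - 3*3))² = (103 + 1)² = 104² = 10816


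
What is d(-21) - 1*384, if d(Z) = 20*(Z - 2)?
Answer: -844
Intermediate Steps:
d(Z) = -40 + 20*Z (d(Z) = 20*(-2 + Z) = -40 + 20*Z)
d(-21) - 1*384 = (-40 + 20*(-21)) - 1*384 = (-40 - 420) - 384 = -460 - 384 = -844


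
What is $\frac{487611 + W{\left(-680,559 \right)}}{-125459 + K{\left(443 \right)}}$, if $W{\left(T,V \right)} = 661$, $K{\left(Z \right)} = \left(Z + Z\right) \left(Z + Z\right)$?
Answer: $\frac{488272}{659537} \approx 0.74032$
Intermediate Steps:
$K{\left(Z \right)} = 4 Z^{2}$ ($K{\left(Z \right)} = 2 Z 2 Z = 4 Z^{2}$)
$\frac{487611 + W{\left(-680,559 \right)}}{-125459 + K{\left(443 \right)}} = \frac{487611 + 661}{-125459 + 4 \cdot 443^{2}} = \frac{488272}{-125459 + 4 \cdot 196249} = \frac{488272}{-125459 + 784996} = \frac{488272}{659537}$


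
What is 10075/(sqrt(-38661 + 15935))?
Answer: -10075*I*sqrt(22726)/22726 ≈ -66.832*I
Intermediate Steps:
10075/(sqrt(-38661 + 15935)) = 10075/(sqrt(-22726)) = 10075/((I*sqrt(22726))) = 10075*(-I*sqrt(22726)/22726) = -10075*I*sqrt(22726)/22726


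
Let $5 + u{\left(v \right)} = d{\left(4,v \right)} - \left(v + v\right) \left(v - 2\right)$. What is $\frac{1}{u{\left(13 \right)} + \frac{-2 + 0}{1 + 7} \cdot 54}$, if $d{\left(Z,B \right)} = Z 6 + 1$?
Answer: $- \frac{2}{559} \approx -0.0035778$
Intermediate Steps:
$d{\left(Z,B \right)} = 1 + 6 Z$ ($d{\left(Z,B \right)} = 6 Z + 1 = 1 + 6 Z$)
$u{\left(v \right)} = 20 - 2 v \left(-2 + v\right)$ ($u{\left(v \right)} = -5 - \left(-25 + \left(v + v\right) \left(v - 2\right)\right) = -5 - \left(-25 + 2 v \left(-2 + v\right)\right) = 20 - 2 v \left(-2 + v\right)$)
$\frac{1}{u{\left(13 \right)} + \frac{-2 + 0}{1 + 7} \cdot 54} = \frac{1}{\left(20 - 2 \cdot 13^{2} + 4 \cdot 13\right) + \frac{-2 + 0}{1 + 7} \cdot 54} = \frac{1}{\left(20 - 338 + 52\right) + - \frac{2}{8} \cdot 54} = \frac{1}{\left(20 - 338 + 52\right) + \left(-2\right) \frac{1}{8} \cdot 54} = \frac{1}{-266 - \frac{27}{2}} = \frac{1}{- \frac{559}{2}} = - \frac{2}{559}$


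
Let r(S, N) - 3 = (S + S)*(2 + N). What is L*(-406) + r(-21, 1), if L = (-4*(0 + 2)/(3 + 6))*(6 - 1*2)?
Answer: 11885/9 ≈ 1320.6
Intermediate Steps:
r(S, N) = 3 + 2*S*(2 + N) (r(S, N) = 3 + (S + S)*(2 + N) = 3 + (2*S)*(2 + N) = 3 + 2*S*(2 + N))
L = -32/9 (L = (-8/9)*(6 - 2) = -8/9*4 = -32/9 ≈ -3.5556)
L*(-406) + r(-21, 1) = -32/9*(-406) + (3 + 4*(-21) + 2*1*(-21)) = 12992/9 + (3 - 84 - 42) = 12992/9 - 123 = 11885/9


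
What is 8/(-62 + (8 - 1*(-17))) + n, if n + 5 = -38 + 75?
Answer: 1176/37 ≈ 31.784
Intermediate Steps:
n = 32 (n = -5 + (-38 + 75) = -5 + 37 = 32)
8/(-62 + (8 - 1*(-17))) + n = 8/(-62 + (8 - 1*(-17))) + 32 = 8/(-62 + (8 + 17)) + 32 = 8/(-62 + 25) + 32 = 8/(-37) + 32 = -1/37*8 + 32 = -8/37 + 32 = 1176/37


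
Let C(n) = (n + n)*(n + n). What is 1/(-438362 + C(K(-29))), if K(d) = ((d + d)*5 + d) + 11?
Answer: -1/58906 ≈ -1.6976e-5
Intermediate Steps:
K(d) = 11 + 11*d (K(d) = ((2*d)*5 + d) + 11 = (10*d + d) + 11 = 11*d + 11 = 11 + 11*d)
C(n) = 4*n**2 (C(n) = (2*n)*(2*n) = 4*n**2)
1/(-438362 + C(K(-29))) = 1/(-438362 + 4*(11 + 11*(-29))**2) = 1/(-438362 + 4*(11 - 319)**2) = 1/(-438362 + 4*(-308)**2) = 1/(-438362 + 4*94864) = 1/(-438362 + 379456) = 1/(-58906) = -1/58906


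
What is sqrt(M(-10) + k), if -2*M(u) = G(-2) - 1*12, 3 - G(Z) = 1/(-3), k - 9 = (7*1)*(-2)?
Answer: I*sqrt(6)/3 ≈ 0.8165*I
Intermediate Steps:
k = -5 (k = 9 + (7*1)*(-2) = 9 + 7*(-2) = 9 - 14 = -5)
G(Z) = 10/3 (G(Z) = 3 - 1/(-3) = 3 - 1*(-1/3) = 3 + 1/3 = 10/3)
M(u) = 13/3 (M(u) = -(10/3 - 1*12)/2 = -(10/3 - 12)/2 = -1/2*(-26/3) = 13/3)
sqrt(M(-10) + k) = sqrt(13/3 - 5) = sqrt(-2/3) = I*sqrt(6)/3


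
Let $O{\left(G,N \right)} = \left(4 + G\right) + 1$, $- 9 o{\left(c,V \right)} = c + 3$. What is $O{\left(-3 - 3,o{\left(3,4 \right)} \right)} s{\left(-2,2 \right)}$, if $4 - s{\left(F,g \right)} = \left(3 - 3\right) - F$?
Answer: $-2$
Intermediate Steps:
$o{\left(c,V \right)} = - \frac{1}{3} - \frac{c}{9}$ ($o{\left(c,V \right)} = - \frac{c + 3}{9} = - \frac{3 + c}{9} = - \frac{1}{3} - \frac{c}{9}$)
$O{\left(G,N \right)} = 5 + G$
$s{\left(F,g \right)} = 4 + F$ ($s{\left(F,g \right)} = 4 - \left(\left(3 - 3\right) - F\right) = 4 - \left(0 - F\right) = 4 - - F = 4 + F$)
$O{\left(-3 - 3,o{\left(3,4 \right)} \right)} s{\left(-2,2 \right)} = \left(5 - 6\right) \left(4 - 2\right) = \left(5 - 6\right) 2 = \left(-1\right) 2 = -2$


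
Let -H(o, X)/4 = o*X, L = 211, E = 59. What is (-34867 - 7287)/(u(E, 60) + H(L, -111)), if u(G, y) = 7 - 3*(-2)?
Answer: -42154/93697 ≈ -0.44990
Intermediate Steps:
u(G, y) = 13 (u(G, y) = 7 + 6 = 13)
H(o, X) = -4*X*o (H(o, X) = -4*o*X = -4*X*o)
(-34867 - 7287)/(u(E, 60) + H(L, -111)) = (-34867 - 7287)/(13 - 4*(-111)*211) = -42154/(13 + 93684) = -42154/93697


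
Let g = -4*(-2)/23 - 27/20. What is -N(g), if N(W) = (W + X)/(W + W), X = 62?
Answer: 28059/922 ≈ 30.433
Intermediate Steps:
g = -461/460 (g = 8*(1/23) - 27*1/20 = 8/23 - 27/20 = -461/460 ≈ -1.0022)
N(W) = (62 + W)/(2*W) (N(W) = (W + 62)/(W + W) = (62 + W)/((2*W)) = (62 + W)*(1/(2*W)) = (62 + W)/(2*W))
-N(g) = -(62 - 461/460)/(2*(-461/460)) = -(-460)*28059/(2*461*460) = -1*(-28059/922) = 28059/922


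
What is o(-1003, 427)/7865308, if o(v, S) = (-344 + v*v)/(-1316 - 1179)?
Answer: -201133/3924788692 ≈ -5.1247e-5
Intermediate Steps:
o(v, S) = 344/2495 - v**2/2495 (o(v, S) = (-344 + v**2)/(-2495) = (-344 + v**2)*(-1/2495) = 344/2495 - v**2/2495)
o(-1003, 427)/7865308 = (344/2495 - 1/2495*(-1003)**2)/7865308 = (344/2495 - 1/2495*1006009)*(1/7865308) = (344/2495 - 1006009/2495)*(1/7865308) = -201133/499*1/7865308 = -201133/3924788692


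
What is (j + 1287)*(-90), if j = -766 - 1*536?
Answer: 1350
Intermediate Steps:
j = -1302 (j = -766 - 536 = -1302)
(j + 1287)*(-90) = (-1302 + 1287)*(-90) = -15*(-90) = 1350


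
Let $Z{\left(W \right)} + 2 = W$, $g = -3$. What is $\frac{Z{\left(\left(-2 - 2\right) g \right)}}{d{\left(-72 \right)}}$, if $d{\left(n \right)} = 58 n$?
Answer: $- \frac{5}{2088} \approx -0.0023946$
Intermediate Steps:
$Z{\left(W \right)} = -2 + W$
$\frac{Z{\left(\left(-2 - 2\right) g \right)}}{d{\left(-72 \right)}} = \frac{-2 + \left(-2 - 2\right) \left(-3\right)}{58 \left(-72\right)} = \frac{-2 - -12}{-4176} = \left(-2 + 12\right) \left(- \frac{1}{4176}\right) = 10 \left(- \frac{1}{4176}\right) = - \frac{5}{2088}$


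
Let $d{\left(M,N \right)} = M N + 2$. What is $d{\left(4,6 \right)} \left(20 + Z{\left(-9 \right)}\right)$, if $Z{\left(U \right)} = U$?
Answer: $286$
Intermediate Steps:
$d{\left(M,N \right)} = 2 + M N$
$d{\left(4,6 \right)} \left(20 + Z{\left(-9 \right)}\right) = \left(2 + 4 \cdot 6\right) \left(20 - 9\right) = \left(2 + 24\right) 11 = 26 \cdot 11 = 286$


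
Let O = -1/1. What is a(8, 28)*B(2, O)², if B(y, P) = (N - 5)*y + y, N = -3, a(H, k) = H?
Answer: 1568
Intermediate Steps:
O = -1 (O = -1*1 = -1)
B(y, P) = -7*y (B(y, P) = (-3 - 5)*y + y = -8*y + y = -7*y)
a(8, 28)*B(2, O)² = 8*(-7*2)² = 8*(-14)² = 8*196 = 1568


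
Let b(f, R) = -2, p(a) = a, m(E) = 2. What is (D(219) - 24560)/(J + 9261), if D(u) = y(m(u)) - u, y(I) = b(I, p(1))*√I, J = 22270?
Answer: -24779/31531 - 2*√2/31531 ≈ -0.78595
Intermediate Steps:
y(I) = -2*√I
D(u) = -u - 2*√2 (D(u) = -2*√2 - u = -u - 2*√2)
(D(219) - 24560)/(J + 9261) = ((-1*219 - 2*√2) - 24560)/(22270 + 9261) = ((-219 - 2*√2) - 24560)/31531 = (-24779 - 2*√2)*(1/31531) = -24779/31531 - 2*√2/31531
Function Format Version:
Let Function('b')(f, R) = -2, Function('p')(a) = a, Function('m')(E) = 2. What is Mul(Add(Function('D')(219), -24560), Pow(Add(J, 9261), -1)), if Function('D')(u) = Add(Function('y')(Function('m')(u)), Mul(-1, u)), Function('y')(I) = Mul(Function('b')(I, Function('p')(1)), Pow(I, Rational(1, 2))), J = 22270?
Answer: Add(Rational(-24779, 31531), Mul(Rational(-2, 31531), Pow(2, Rational(1, 2)))) ≈ -0.78595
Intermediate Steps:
Function('y')(I) = Mul(-2, Pow(I, Rational(1, 2)))
Function('D')(u) = Add(Mul(-1, u), Mul(-2, Pow(2, Rational(1, 2)))) (Function('D')(u) = Add(Mul(-2, Pow(2, Rational(1, 2))), Mul(-1, u)) = Add(Mul(-1, u), Mul(-2, Pow(2, Rational(1, 2)))))
Mul(Add(Function('D')(219), -24560), Pow(Add(J, 9261), -1)) = Mul(Add(Add(Mul(-1, 219), Mul(-2, Pow(2, Rational(1, 2)))), -24560), Pow(Add(22270, 9261), -1)) = Mul(Add(Add(-219, Mul(-2, Pow(2, Rational(1, 2)))), -24560), Pow(31531, -1)) = Mul(Add(-24779, Mul(-2, Pow(2, Rational(1, 2)))), Rational(1, 31531)) = Add(Rational(-24779, 31531), Mul(Rational(-2, 31531), Pow(2, Rational(1, 2))))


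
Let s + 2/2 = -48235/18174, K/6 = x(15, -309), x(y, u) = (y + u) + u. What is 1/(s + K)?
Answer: -18174/65819941 ≈ -0.00027612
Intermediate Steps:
x(y, u) = y + 2*u (x(y, u) = (u + y) + u = y + 2*u)
K = -3618 (K = 6*(15 + 2*(-309)) = 6*(15 - 618) = 6*(-603) = -3618)
s = -66409/18174 (s = -1 - 48235/18174 = -66409/18174 ≈ -3.6541)
1/(s + K) = 1/(-66409/18174 - 3618) = 1/(-65819941/18174) = -18174/65819941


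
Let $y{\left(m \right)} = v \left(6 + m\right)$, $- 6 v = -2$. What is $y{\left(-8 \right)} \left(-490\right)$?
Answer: $\frac{980}{3} \approx 326.67$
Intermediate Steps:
$v = \frac{1}{3}$ ($v = \left(- \frac{1}{6}\right) \left(-2\right) = \frac{1}{3} \approx 0.33333$)
$y{\left(m \right)} = 2 + \frac{m}{3}$ ($y{\left(m \right)} = \frac{6 + m}{3} = 2 + \frac{m}{3}$)
$y{\left(-8 \right)} \left(-490\right) = \left(2 + \frac{1}{3} \left(-8\right)\right) \left(-490\right) = \left(2 - \frac{8}{3}\right) \left(-490\right) = \left(- \frac{2}{3}\right) \left(-490\right) = \frac{980}{3}$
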